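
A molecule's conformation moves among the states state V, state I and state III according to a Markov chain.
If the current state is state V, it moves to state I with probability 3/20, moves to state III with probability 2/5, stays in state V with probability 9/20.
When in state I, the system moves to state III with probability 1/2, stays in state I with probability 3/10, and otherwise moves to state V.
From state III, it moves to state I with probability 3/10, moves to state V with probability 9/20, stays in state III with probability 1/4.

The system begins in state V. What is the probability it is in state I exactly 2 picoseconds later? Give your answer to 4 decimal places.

Sum over the intermediate state after 1 picosecond:
P = P(state V→state V)·P(state V→state I) + P(state V→state I)·P(state I→state I) + P(state V→state III)·P(state III→state I)
  = 0.45×0.15 + 0.15×0.3 + 0.4×0.3
  = 0.0675 + 0.0450 + 0.1200 = 0.2325

0.2325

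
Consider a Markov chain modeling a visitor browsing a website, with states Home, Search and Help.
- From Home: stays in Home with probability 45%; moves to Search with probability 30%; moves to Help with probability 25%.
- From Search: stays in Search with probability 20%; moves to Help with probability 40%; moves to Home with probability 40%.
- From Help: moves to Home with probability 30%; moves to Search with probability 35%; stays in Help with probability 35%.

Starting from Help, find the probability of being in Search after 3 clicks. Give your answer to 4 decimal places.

0.2886

Propagate the distribution vector 3 clicks from Help.
After 0 clicks: (0.0000, 0.0000, 1.0000)
After 1 click: (0.3000, 0.3500, 0.3500)
After 2 clicks: (0.3800, 0.2825, 0.3375)
After 3 clicks: (0.3853, 0.2886, 0.3261)
P(in Search after 3 clicks) = 0.2886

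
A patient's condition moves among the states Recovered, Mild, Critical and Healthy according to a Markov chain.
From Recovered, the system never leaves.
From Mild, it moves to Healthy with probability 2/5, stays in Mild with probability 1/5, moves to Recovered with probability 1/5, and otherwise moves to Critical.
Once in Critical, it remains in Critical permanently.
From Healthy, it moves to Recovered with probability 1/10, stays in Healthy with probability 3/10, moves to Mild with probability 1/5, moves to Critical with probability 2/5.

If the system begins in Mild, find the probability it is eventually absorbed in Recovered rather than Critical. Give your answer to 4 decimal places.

Let h(s) be the probability of absorption at Recovered starting from transient state s. Then h(Recovered) = 1 and h(Critical) = 0. By first-step analysis:
h(Mild) = 0.2·1 + 0.2·h(Mild) + 0.2·0 + 0.4·h(Healthy)
h(Healthy) = 0.1·1 + 0.2·h(Mild) + 0.4·0 + 0.3·h(Healthy)
Solving: h(Mild) = 0.3750, h(Healthy) = 0.2500.
Starting from Mild, the probability is 0.3750.

0.3750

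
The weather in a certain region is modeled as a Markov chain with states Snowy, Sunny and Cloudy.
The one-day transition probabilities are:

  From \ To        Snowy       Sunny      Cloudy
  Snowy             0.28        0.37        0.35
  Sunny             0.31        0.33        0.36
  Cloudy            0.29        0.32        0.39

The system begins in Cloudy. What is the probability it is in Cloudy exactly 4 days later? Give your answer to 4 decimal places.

Propagate the distribution vector 4 days from Cloudy.
After 0 days: (0.0000, 0.0000, 1.0000)
After 1 day: (0.2900, 0.3200, 0.3900)
After 2 days: (0.2935, 0.3377, 0.3688)
After 3 days: (0.2938, 0.3381, 0.3681)
After 4 days: (0.2938, 0.3381, 0.3681)
P(in Cloudy after 4 days) = 0.3681

0.3681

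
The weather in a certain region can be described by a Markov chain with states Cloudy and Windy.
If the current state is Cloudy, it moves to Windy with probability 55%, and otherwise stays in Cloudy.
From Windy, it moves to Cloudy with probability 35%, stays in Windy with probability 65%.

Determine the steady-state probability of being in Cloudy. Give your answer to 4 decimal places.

Let the stationary distribution be π with π = πP and π_1 + π_2 = 1.
π_1 = 0.45·π_1 + 0.35·π_2
Solving with the normalization constraint gives π = (0.3889, 0.6111).
So the stationary probability of Cloudy is 0.3889.

0.3889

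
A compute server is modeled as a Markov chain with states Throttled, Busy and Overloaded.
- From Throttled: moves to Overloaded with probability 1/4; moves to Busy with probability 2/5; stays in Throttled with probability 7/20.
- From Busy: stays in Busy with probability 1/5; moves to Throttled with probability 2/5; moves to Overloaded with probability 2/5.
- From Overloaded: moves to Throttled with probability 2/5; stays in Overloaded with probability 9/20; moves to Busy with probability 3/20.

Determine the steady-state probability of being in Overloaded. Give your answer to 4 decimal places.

Let the stationary distribution be π with π = πP and π_1 + π_2 + π_3 = 1.
π_1 = 0.35·π_1 + 0.4·π_2 + 0.4·π_3
π_2 = 0.4·π_1 + 0.2·π_2 + 0.15·π_3
Solving with the normalization constraint gives π = (0.3810, 0.2581, 0.3609).
So the stationary probability of Overloaded is 0.3609.

0.3609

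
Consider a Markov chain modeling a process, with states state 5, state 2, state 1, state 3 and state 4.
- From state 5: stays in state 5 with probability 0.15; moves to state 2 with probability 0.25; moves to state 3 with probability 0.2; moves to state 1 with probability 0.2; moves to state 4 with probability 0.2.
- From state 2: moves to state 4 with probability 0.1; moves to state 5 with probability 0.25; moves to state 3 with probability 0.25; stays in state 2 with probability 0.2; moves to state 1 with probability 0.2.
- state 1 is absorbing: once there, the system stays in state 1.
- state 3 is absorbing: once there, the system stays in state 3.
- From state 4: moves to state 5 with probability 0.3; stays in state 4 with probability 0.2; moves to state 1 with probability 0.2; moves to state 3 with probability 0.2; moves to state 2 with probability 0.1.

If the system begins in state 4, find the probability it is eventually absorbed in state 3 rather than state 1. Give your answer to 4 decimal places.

0.5094

Let h(s) be the probability of absorption at state 3 starting from transient state s. Then h(state 3) = 1 and h(state 1) = 0. By first-step analysis:
h(state 5) = 0.15·h(state 5) + 0.25·h(state 2) + 0.2·0 + 0.2·1 + 0.2·h(state 4)
h(state 2) = 0.25·h(state 5) + 0.2·h(state 2) + 0.2·0 + 0.25·1 + 0.1·h(state 4)
h(state 4) = 0.3·h(state 5) + 0.1·h(state 2) + 0.2·0 + 0.2·1 + 0.2·h(state 4)
Solving: h(state 5) = 0.5129, h(state 2) = 0.5365, h(state 4) = 0.5094.
Starting from state 4, the probability is 0.5094.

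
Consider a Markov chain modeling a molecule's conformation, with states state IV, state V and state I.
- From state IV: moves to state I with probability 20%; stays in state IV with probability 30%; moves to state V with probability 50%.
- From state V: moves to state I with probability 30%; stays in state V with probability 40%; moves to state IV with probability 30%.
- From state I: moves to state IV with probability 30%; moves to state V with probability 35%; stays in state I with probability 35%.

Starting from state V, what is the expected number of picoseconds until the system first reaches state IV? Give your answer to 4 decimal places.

3.3333

Let t(s) be the expected number of picoseconds to first reach state IV from state s, with t(state IV) = 0. Conditioning on the first picosecond:
t(state V) = 1 + 0.4·t(state V) + 0.3·t(state I)
t(state I) = 1 + 0.35·t(state V) + 0.35·t(state I)
Solving: t(state V) = 3.3333, t(state I) = 3.3333.
Expected picoseconds from state V to state IV: 3.3333.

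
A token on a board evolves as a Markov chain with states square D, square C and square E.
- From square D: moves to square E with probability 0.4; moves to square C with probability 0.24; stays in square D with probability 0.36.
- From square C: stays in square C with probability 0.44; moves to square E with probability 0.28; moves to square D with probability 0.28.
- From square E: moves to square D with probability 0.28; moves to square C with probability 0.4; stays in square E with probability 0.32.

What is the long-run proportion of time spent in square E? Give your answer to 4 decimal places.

0.3297

Let the stationary distribution be π with π = πP and π_1 + π_2 + π_3 = 1.
π_1 = 0.36·π_1 + 0.28·π_2 + 0.28·π_3
π_2 = 0.24·π_1 + 0.44·π_2 + 0.4·π_3
Solving with the normalization constraint gives π = (0.3043, 0.3659, 0.3297).
So the stationary probability of square E is 0.3297.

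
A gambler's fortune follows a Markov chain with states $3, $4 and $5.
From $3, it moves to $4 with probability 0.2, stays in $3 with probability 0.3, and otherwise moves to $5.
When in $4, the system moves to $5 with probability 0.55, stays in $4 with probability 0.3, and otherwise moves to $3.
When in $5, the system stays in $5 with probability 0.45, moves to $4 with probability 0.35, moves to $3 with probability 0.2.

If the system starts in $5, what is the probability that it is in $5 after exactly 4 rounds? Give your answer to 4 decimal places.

0.4907

Propagate the distribution vector 4 rounds from $5.
After 0 rounds: (0.0000, 0.0000, 1.0000)
After 1 round: (0.2000, 0.3500, 0.4500)
After 2 rounds: (0.2025, 0.3025, 0.4950)
After 3 rounds: (0.2051, 0.3045, 0.4904)
After 4 rounds: (0.2053, 0.3040, 0.4907)
P(in $5 after 4 rounds) = 0.4907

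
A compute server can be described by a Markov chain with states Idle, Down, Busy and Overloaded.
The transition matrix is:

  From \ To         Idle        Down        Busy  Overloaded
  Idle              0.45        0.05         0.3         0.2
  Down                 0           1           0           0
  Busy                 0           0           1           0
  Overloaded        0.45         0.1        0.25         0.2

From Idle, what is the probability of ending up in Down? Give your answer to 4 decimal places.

Let h(s) be the probability of absorption at Down starting from transient state s. Then h(Down) = 1 and h(Busy) = 0. By first-step analysis:
h(Idle) = 0.45·h(Idle) + 0.05·1 + 0.3·0 + 0.2·h(Overloaded)
h(Overloaded) = 0.45·h(Idle) + 0.1·1 + 0.25·0 + 0.2·h(Overloaded)
Solving: h(Idle) = 0.1714, h(Overloaded) = 0.2214.
Starting from Idle, the probability is 0.1714.

0.1714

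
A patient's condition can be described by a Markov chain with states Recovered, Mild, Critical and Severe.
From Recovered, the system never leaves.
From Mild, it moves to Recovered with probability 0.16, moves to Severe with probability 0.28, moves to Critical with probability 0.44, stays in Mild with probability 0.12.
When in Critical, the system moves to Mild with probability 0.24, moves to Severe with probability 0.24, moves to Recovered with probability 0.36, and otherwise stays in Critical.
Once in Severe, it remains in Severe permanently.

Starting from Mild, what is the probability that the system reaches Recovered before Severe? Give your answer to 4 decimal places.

0.4621

Let h(s) be the probability of absorption at Recovered starting from transient state s. Then h(Recovered) = 1 and h(Severe) = 0. By first-step analysis:
h(Mild) = 0.16·1 + 0.12·h(Mild) + 0.44·h(Critical) + 0.28·0
h(Critical) = 0.36·1 + 0.24·h(Mild) + 0.16·h(Critical) + 0.24·0
Solving: h(Mild) = 0.4621, h(Critical) = 0.5606.
Starting from Mild, the probability is 0.4621.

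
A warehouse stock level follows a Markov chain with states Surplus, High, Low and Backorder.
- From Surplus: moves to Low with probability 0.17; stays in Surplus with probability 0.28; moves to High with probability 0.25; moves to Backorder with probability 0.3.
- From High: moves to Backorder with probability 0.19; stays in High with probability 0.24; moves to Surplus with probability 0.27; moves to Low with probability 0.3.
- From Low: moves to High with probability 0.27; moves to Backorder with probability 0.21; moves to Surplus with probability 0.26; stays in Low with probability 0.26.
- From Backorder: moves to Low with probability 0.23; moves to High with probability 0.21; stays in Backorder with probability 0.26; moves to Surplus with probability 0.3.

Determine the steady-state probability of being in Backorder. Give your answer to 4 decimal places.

0.2423

Let the stationary distribution be π with π = πP and π_1 + π_2 + π_3 + π_4 = 1.
π_1 = 0.28·π_1 + 0.27·π_2 + 0.26·π_3 + 0.3·π_4
π_2 = 0.25·π_1 + 0.24·π_2 + 0.27·π_3 + 0.21·π_4
π_3 = 0.17·π_1 + 0.3·π_2 + 0.26·π_3 + 0.23·π_4
Solving with the normalization constraint gives π = (0.2777, 0.2426, 0.2374, 0.2423).
So the stationary probability of Backorder is 0.2423.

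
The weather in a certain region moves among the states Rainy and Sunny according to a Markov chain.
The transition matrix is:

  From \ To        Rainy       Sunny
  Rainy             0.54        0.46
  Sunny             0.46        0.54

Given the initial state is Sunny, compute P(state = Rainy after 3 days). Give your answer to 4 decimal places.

Propagate the distribution vector 3 days from Sunny.
After 0 days: (0.0000, 1.0000)
After 1 day: (0.4600, 0.5400)
After 2 days: (0.4968, 0.5032)
After 3 days: (0.4997, 0.5003)
P(in Rainy after 3 days) = 0.4997

0.4997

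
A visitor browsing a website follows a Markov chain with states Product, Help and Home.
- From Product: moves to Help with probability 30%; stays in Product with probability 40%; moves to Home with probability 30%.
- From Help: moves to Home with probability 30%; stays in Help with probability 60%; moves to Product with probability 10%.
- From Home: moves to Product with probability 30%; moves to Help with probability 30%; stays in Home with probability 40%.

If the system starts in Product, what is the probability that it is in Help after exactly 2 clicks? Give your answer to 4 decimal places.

0.3900

Sum over the intermediate state after 1 click:
P = P(Product→Product)·P(Product→Help) + P(Product→Help)·P(Help→Help) + P(Product→Home)·P(Home→Help)
  = 0.4×0.3 + 0.3×0.6 + 0.3×0.3
  = 0.1200 + 0.1800 + 0.0900 = 0.3900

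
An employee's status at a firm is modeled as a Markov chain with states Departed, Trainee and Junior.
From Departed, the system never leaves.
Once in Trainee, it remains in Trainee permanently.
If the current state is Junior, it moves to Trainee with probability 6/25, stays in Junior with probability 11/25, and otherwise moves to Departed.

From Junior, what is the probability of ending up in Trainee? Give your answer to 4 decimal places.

0.4286

Let h(s) be the probability of absorption at Trainee starting from transient state s. Then h(Trainee) = 1 and h(Departed) = 0. By first-step analysis:
h(Junior) = 0.32·0 + 0.24·1 + 0.44·h(Junior)
Solving: h(Junior) = 0.4286.
Starting from Junior, the probability is 0.4286.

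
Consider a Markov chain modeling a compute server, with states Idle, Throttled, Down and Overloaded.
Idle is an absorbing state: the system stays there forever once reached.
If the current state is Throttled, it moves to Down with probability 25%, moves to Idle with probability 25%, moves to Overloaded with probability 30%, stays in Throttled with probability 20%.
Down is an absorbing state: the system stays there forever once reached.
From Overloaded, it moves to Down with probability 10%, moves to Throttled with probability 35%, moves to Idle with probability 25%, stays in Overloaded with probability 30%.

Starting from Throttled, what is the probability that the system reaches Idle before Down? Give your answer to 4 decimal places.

0.5495

Let h(s) be the probability of absorption at Idle starting from transient state s. Then h(Idle) = 1 and h(Down) = 0. By first-step analysis:
h(Throttled) = 0.25·1 + 0.2·h(Throttled) + 0.25·0 + 0.3·h(Overloaded)
h(Overloaded) = 0.25·1 + 0.35·h(Throttled) + 0.1·0 + 0.3·h(Overloaded)
Solving: h(Throttled) = 0.5495, h(Overloaded) = 0.6319.
Starting from Throttled, the probability is 0.5495.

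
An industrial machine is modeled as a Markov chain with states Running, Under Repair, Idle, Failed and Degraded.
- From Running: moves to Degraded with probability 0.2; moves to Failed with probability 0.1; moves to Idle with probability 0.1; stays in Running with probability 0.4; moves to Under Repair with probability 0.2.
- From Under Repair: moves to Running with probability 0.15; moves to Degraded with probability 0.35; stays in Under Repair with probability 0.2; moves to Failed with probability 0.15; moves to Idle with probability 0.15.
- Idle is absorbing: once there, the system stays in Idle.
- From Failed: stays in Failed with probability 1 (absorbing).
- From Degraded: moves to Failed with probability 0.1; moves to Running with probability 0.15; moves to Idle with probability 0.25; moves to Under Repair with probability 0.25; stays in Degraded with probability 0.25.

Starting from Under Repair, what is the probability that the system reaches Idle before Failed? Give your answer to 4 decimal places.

Let h(s) be the probability of absorption at Idle starting from transient state s. Then h(Idle) = 1 and h(Failed) = 0. By first-step analysis:
h(Running) = 0.4·h(Running) + 0.2·h(Under Repair) + 0.1·1 + 0.1·0 + 0.2·h(Degraded)
h(Under Repair) = 0.15·h(Running) + 0.2·h(Under Repair) + 0.15·1 + 0.15·0 + 0.35·h(Degraded)
h(Degraded) = 0.15·h(Running) + 0.25·h(Under Repair) + 0.25·1 + 0.1·0 + 0.25·h(Degraded)
Solving: h(Running) = 0.5710, h(Under Repair) = 0.5741, h(Degraded) = 0.6389.
Starting from Under Repair, the probability is 0.5741.

0.5741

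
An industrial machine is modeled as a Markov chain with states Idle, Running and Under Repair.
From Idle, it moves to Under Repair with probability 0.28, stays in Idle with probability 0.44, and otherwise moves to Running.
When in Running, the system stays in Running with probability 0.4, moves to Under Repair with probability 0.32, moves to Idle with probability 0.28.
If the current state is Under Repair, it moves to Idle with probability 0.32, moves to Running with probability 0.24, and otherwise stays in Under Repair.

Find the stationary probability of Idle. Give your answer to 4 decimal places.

Let the stationary distribution be π with π = πP and π_1 + π_2 + π_3 = 1.
π_1 = 0.44·π_1 + 0.28·π_2 + 0.32·π_3
π_2 = 0.28·π_1 + 0.4·π_2 + 0.24·π_3
Solving with the normalization constraint gives π = (0.3499, 0.3024, 0.3477).
So the stationary probability of Idle is 0.3499.

0.3499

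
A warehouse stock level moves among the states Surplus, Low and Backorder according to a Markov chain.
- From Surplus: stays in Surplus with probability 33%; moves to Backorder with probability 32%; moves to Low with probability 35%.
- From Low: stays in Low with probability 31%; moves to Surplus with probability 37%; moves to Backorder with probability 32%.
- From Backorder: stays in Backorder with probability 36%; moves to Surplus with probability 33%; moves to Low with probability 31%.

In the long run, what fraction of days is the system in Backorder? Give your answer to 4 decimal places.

0.3333

Let the stationary distribution be π with π = πP and π_1 + π_2 + π_3 = 1.
π_1 = 0.33·π_1 + 0.37·π_2 + 0.33·π_3
π_2 = 0.35·π_1 + 0.31·π_2 + 0.31·π_3
Solving with the normalization constraint gives π = (0.3429, 0.3237, 0.3333).
So the stationary probability of Backorder is 0.3333.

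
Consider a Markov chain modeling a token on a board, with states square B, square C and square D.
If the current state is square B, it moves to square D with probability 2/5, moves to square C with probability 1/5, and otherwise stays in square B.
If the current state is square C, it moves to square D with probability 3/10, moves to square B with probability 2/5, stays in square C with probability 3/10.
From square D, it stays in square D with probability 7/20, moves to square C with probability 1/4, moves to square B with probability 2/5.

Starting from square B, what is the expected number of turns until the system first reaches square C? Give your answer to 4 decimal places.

Let t(s) be the expected number of turns to first reach square C from state s, with t(square C) = 0. Conditioning on the first turn:
t(square B) = 1 + 0.4·t(square B) + 0.4·t(square D)
t(square D) = 1 + 0.4·t(square B) + 0.35·t(square D)
Solving: t(square B) = 4.5652, t(square D) = 4.3478.
Expected turns from square B to square C: 4.5652.

4.5652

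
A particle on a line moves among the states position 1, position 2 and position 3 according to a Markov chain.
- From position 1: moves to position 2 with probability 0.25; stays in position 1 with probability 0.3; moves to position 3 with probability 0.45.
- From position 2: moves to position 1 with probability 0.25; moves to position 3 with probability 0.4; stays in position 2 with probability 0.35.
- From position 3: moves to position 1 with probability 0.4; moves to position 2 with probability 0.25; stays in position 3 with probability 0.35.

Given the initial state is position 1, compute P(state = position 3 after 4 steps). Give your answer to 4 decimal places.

Propagate the distribution vector 4 steps from position 1.
After 0 steps: (1.0000, 0.0000, 0.0000)
After 1 step: (0.3000, 0.2500, 0.4500)
After 2 steps: (0.3325, 0.2750, 0.3925)
After 3 steps: (0.3255, 0.2775, 0.3970)
After 4 steps: (0.3258, 0.2778, 0.3964)
P(in position 3 after 4 steps) = 0.3964

0.3964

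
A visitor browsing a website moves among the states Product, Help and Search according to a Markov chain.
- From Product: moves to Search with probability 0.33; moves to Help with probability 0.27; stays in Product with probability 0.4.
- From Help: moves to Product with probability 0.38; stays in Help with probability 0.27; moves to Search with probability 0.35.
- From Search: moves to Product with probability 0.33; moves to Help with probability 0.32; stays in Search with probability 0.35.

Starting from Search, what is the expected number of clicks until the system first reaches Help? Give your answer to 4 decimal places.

Let t(s) be the expected number of clicks to first reach Help from state s, with t(Help) = 0. Conditioning on the first click:
t(Product) = 1 + 0.4·t(Product) + 0.33·t(Search)
t(Search) = 1 + 0.33·t(Product) + 0.35·t(Search)
Solving: t(Product) = 3.4863, t(Search) = 3.3084.
Expected clicks from Search to Help: 3.3084.

3.3084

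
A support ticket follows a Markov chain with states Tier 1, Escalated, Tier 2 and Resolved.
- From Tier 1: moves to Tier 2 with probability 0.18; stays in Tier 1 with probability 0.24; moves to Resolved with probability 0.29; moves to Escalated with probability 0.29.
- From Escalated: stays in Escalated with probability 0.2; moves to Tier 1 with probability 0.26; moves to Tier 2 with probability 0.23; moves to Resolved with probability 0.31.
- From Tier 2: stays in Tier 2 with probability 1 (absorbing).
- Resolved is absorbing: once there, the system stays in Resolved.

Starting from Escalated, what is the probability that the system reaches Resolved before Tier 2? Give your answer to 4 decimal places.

0.5839

Let h(s) be the probability of absorption at Resolved starting from transient state s. Then h(Resolved) = 1 and h(Tier 2) = 0. By first-step analysis:
h(Tier 1) = 0.24·h(Tier 1) + 0.29·h(Escalated) + 0.18·0 + 0.29·1
h(Escalated) = 0.26·h(Tier 1) + 0.2·h(Escalated) + 0.23·0 + 0.31·1
Solving: h(Tier 1) = 0.6044, h(Escalated) = 0.5839.
Starting from Escalated, the probability is 0.5839.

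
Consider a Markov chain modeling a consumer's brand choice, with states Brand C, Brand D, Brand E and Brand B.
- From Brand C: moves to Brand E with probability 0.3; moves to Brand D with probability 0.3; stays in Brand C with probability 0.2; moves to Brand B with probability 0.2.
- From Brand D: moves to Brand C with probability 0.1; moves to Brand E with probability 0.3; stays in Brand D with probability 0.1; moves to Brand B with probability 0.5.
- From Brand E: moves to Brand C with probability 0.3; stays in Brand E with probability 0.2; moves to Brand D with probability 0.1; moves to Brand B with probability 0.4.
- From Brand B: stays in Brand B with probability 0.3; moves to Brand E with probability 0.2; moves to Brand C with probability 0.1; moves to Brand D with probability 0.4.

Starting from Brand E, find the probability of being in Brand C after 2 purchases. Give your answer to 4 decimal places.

Propagate the distribution vector 2 purchases from Brand E.
After 0 purchases: (0.0000, 0.0000, 1.0000, 0.0000)
After 1 purchase: (0.3000, 0.1000, 0.2000, 0.4000)
After 2 purchases: (0.1700, 0.2800, 0.2400, 0.3100)
P(in Brand C after 2 purchases) = 0.1700

0.1700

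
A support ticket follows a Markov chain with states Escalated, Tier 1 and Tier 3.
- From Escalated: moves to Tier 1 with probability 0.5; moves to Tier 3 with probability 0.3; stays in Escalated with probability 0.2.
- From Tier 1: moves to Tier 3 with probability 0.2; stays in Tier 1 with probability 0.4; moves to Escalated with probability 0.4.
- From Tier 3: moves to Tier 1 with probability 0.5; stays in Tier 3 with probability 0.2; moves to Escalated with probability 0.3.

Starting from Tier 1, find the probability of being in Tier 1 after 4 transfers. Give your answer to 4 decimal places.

0.4546

Propagate the distribution vector 4 transfers from Tier 1.
After 0 transfers: (0.0000, 1.0000, 0.0000)
After 1 transfer: (0.4000, 0.4000, 0.2000)
After 2 transfers: (0.3000, 0.4600, 0.2400)
After 3 transfers: (0.3160, 0.4540, 0.2300)
After 4 transfers: (0.3138, 0.4546, 0.2316)
P(in Tier 1 after 4 transfers) = 0.4546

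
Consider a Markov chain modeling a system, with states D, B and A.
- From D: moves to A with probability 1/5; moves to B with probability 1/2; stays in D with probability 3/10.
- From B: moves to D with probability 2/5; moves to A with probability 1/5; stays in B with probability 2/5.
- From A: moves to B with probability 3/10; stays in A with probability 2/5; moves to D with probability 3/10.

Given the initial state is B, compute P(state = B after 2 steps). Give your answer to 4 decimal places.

Sum over the intermediate state after 1 step:
P = P(B→D)·P(D→B) + P(B→B)·P(B→B) + P(B→A)·P(A→B)
  = 0.4×0.5 + 0.4×0.4 + 0.2×0.3
  = 0.2000 + 0.1600 + 0.0600 = 0.4200

0.4200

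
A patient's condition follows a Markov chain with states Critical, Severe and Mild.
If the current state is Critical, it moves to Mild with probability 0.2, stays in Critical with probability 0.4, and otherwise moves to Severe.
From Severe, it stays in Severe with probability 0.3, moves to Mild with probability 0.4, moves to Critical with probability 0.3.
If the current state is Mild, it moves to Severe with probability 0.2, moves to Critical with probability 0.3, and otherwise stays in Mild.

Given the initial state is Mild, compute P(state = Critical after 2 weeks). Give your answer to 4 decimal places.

0.3300

Sum over the intermediate state after 1 week:
P = P(Mild→Critical)·P(Critical→Critical) + P(Mild→Severe)·P(Severe→Critical) + P(Mild→Mild)·P(Mild→Critical)
  = 0.3×0.4 + 0.2×0.3 + 0.5×0.3
  = 0.1200 + 0.0600 + 0.1500 = 0.3300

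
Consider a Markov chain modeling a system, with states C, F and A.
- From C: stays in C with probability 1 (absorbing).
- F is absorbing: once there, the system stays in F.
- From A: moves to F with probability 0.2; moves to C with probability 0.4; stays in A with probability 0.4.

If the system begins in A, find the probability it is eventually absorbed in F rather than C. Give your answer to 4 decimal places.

0.3333

Let h(s) be the probability of absorption at F starting from transient state s. Then h(F) = 1 and h(C) = 0. By first-step analysis:
h(A) = 0.4·0 + 0.2·1 + 0.4·h(A)
Solving: h(A) = 0.3333.
Starting from A, the probability is 0.3333.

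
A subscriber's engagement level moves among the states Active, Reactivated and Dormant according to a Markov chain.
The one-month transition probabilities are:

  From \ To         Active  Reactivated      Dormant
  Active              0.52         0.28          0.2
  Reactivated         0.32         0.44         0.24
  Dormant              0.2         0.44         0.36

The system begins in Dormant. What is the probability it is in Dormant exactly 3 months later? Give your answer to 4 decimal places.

0.2604

Propagate the distribution vector 3 months from Dormant.
After 0 months: (0.0000, 0.0000, 1.0000)
After 1 month: (0.2000, 0.4400, 0.3600)
After 2 months: (0.3168, 0.4080, 0.2752)
After 3 months: (0.3503, 0.3893, 0.2604)
P(in Dormant after 3 months) = 0.2604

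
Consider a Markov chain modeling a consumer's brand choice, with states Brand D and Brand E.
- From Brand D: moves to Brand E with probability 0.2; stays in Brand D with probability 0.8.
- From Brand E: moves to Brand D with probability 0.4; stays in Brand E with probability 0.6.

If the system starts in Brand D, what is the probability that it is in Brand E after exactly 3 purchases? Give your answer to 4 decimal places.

0.3120

Propagate the distribution vector 3 purchases from Brand D.
After 0 purchases: (1.0000, 0.0000)
After 1 purchase: (0.8000, 0.2000)
After 2 purchases: (0.7200, 0.2800)
After 3 purchases: (0.6880, 0.3120)
P(in Brand E after 3 purchases) = 0.3120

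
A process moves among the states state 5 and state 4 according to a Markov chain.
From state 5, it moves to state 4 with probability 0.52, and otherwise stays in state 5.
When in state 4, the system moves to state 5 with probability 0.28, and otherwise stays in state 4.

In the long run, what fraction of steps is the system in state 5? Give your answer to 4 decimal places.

0.3500

Let the stationary distribution be π with π = πP and π_1 + π_2 = 1.
π_1 = 0.48·π_1 + 0.28·π_2
Solving with the normalization constraint gives π = (0.3500, 0.6500).
So the stationary probability of state 5 is 0.3500.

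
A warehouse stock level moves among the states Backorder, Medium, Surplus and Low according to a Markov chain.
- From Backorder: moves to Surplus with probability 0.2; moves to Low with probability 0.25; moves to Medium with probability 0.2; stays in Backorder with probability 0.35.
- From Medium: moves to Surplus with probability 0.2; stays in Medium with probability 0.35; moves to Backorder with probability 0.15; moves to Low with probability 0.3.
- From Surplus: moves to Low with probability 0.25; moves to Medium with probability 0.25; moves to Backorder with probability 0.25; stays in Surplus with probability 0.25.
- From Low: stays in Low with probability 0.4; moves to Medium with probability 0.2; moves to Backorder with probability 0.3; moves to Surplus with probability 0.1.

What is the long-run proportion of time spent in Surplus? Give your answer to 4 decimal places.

0.1780

Let the stationary distribution be π with π = πP and π_1 + π_2 + π_3 + π_4 = 1.
π_1 = 0.35·π_1 + 0.15·π_2 + 0.25·π_3 + 0.3·π_4
π_2 = 0.2·π_1 + 0.35·π_2 + 0.25·π_3 + 0.2·π_4
π_3 = 0.2·π_1 + 0.2·π_2 + 0.25·π_3 + 0.1·π_4
Solving with the normalization constraint gives π = (0.2676, 0.2458, 0.1780, 0.3086).
So the stationary probability of Surplus is 0.1780.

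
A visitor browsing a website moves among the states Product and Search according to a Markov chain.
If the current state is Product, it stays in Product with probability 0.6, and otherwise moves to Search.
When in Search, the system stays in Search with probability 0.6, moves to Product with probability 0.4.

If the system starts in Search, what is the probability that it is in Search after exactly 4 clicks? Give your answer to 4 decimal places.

Propagate the distribution vector 4 clicks from Search.
After 0 clicks: (0.0000, 1.0000)
After 1 click: (0.4000, 0.6000)
After 2 clicks: (0.4800, 0.5200)
After 3 clicks: (0.4960, 0.5040)
After 4 clicks: (0.4992, 0.5008)
P(in Search after 4 clicks) = 0.5008

0.5008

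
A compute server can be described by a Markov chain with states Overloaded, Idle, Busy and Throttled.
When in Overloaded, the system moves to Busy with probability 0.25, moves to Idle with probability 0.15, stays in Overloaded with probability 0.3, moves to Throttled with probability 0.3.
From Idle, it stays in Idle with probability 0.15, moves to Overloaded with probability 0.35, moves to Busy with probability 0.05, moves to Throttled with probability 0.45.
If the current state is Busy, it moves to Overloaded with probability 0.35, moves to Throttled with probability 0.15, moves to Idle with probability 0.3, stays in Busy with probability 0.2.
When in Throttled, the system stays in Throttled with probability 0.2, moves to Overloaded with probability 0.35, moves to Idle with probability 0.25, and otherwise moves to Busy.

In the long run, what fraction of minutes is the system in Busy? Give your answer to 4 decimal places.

Let the stationary distribution be π with π = πP and π_1 + π_2 + π_3 + π_4 = 1.
π_1 = 0.3·π_1 + 0.35·π_2 + 0.35·π_3 + 0.35·π_4
π_2 = 0.15·π_1 + 0.15·π_2 + 0.3·π_3 + 0.25·π_4
π_3 = 0.25·π_1 + 0.05·π_2 + 0.2·π_3 + 0.2·π_4
Solving with the normalization constraint gives π = (0.3333, 0.2054, 0.1859, 0.2754).
So the stationary probability of Busy is 0.1859.

0.1859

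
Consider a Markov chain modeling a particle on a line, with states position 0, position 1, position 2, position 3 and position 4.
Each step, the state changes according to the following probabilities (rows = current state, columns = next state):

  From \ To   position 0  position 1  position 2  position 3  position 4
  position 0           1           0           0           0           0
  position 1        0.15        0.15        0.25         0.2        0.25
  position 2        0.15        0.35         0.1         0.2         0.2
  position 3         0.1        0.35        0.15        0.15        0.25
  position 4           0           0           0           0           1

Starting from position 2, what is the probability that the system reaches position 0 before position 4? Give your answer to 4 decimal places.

Let h(s) be the probability of absorption at position 0 starting from transient state s. Then h(position 0) = 1 and h(position 4) = 0. By first-step analysis:
h(position 1) = 0.15·1 + 0.15·h(position 1) + 0.25·h(position 2) + 0.2·h(position 3) + 0.25·0
h(position 2) = 0.15·1 + 0.35·h(position 1) + 0.1·h(position 2) + 0.2·h(position 3) + 0.2·0
h(position 3) = 0.1·1 + 0.35·h(position 1) + 0.15·h(position 2) + 0.15·h(position 3) + 0.25·0
Solving: h(position 1) = 0.3693, h(position 2) = 0.3853, h(position 3) = 0.3377.
Starting from position 2, the probability is 0.3853.

0.3853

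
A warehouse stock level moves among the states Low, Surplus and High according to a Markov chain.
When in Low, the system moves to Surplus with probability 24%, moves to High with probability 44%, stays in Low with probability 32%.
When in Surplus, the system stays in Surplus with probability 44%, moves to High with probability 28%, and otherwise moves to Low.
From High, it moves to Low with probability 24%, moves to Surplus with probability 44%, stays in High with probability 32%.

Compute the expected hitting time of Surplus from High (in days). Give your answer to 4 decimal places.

2.5785

Let t(s) be the expected number of days to first reach Surplus from state s, with t(Surplus) = 0. Conditioning on the first day:
t(Low) = 1 + 0.32·t(Low) + 0.44·t(High)
t(High) = 1 + 0.24·t(Low) + 0.32·t(High)
Solving: t(Low) = 3.1390, t(High) = 2.5785.
Expected days from High to Surplus: 2.5785.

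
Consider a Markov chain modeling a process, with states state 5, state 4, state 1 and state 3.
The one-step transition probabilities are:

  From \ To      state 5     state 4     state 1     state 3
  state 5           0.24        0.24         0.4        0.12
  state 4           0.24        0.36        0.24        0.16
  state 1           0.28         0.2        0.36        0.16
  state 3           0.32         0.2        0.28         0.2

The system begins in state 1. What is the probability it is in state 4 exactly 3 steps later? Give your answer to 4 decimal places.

Propagate the distribution vector 3 steps from state 1.
After 0 steps: (0.0000, 0.0000, 1.0000, 0.0000)
After 1 step: (0.2800, 0.2000, 0.3600, 0.1600)
After 2 steps: (0.2672, 0.2432, 0.3344, 0.1552)
After 3 steps: (0.2658, 0.2496, 0.3291, 0.1555)
P(in state 4 after 3 steps) = 0.2496

0.2496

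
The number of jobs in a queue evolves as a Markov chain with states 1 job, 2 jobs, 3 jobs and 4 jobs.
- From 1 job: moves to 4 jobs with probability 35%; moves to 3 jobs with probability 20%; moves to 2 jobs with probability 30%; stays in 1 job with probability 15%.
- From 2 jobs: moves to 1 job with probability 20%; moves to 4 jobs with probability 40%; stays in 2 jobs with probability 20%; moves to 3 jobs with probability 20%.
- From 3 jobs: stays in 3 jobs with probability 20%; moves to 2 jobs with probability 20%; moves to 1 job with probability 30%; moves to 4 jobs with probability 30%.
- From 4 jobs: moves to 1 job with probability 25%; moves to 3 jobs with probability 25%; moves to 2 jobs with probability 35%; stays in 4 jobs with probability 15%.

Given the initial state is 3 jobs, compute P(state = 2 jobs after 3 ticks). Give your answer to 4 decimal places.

Propagate the distribution vector 3 ticks from 3 jobs.
After 0 ticks: (0.0000, 0.0000, 1.0000, 0.0000)
After 1 tick: (0.3000, 0.2000, 0.2000, 0.3000)
After 2 ticks: (0.2200, 0.2750, 0.2150, 0.2900)
After 3 ticks: (0.2250, 0.2655, 0.2145, 0.2950)
P(in 2 jobs after 3 ticks) = 0.2655

0.2655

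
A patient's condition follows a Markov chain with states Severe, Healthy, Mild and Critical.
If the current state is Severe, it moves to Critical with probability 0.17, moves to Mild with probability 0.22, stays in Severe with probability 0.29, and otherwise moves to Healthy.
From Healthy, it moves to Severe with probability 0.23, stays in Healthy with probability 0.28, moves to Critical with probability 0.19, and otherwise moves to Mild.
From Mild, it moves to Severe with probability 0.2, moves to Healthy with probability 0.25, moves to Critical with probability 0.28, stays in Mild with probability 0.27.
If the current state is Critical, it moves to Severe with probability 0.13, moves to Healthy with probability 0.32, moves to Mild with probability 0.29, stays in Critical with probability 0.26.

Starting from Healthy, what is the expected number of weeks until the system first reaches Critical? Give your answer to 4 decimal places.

4.7654

Let t(s) be the expected number of weeks to first reach Critical from state s, with t(Critical) = 0. Conditioning on the first week:
t(Severe) = 1 + 0.29·t(Severe) + 0.32·t(Healthy) + 0.22·t(Mild)
t(Healthy) = 1 + 0.23·t(Severe) + 0.28·t(Healthy) + 0.3·t(Mild)
t(Mild) = 1 + 0.2·t(Severe) + 0.25·t(Healthy) + 0.27·t(Mild)
Solving: t(Severe) = 4.9026, t(Healthy) = 4.7654, t(Mild) = 4.3450.
Expected weeks from Healthy to Critical: 4.7654.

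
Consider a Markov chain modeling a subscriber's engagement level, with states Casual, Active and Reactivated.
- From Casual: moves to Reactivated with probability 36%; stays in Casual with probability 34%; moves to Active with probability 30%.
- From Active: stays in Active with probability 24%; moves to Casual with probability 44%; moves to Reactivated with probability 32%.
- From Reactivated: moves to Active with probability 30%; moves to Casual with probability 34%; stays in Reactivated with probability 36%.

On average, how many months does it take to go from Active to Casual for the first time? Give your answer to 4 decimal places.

Let t(s) be the expected number of months to first reach Casual from state s, with t(Casual) = 0. Conditioning on the first month:
t(Active) = 1 + 0.24·t(Active) + 0.32·t(Reactivated)
t(Reactivated) = 1 + 0.3·t(Active) + 0.36·t(Reactivated)
Solving: t(Active) = 2.4590, t(Reactivated) = 2.7152.
Expected months from Active to Casual: 2.4590.

2.4590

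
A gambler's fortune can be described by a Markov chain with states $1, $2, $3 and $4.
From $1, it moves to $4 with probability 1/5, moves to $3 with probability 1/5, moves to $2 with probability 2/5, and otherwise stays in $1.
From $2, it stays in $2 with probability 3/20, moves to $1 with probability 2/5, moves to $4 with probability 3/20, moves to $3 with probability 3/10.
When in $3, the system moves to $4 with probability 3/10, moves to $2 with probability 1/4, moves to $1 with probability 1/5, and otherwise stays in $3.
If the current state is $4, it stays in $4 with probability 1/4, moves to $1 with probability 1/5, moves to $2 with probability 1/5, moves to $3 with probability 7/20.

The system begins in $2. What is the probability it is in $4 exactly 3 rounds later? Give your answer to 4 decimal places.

Propagate the distribution vector 3 rounds from $2.
After 0 rounds: (0.0000, 1.0000, 0.0000, 0.0000)
After 1 round: (0.4000, 0.1500, 0.3000, 0.1500)
After 2 rounds: (0.2300, 0.2875, 0.2525, 0.2300)
After 3 rounds: (0.2575, 0.2443, 0.2759, 0.2224)
P(in $4 after 3 rounds) = 0.2224

0.2224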